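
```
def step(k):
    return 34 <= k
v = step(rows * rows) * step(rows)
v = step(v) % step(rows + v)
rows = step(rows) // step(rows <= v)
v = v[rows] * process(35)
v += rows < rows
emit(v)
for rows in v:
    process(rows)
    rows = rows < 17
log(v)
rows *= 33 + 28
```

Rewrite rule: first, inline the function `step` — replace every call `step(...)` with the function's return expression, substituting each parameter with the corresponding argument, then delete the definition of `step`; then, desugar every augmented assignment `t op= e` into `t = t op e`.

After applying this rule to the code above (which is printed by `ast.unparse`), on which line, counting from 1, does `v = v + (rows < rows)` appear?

Transformed code:
v = (34 <= rows * rows) * (34 <= rows)
v = (34 <= v) % (34 <= rows + v)
rows = (34 <= rows) // (34 <= (rows <= v))
v = v[rows] * process(35)
v = v + (rows < rows)
emit(v)
for rows in v:
    process(rows)
    rows = rows < 17
log(v)
rows = rows * (33 + 28)

5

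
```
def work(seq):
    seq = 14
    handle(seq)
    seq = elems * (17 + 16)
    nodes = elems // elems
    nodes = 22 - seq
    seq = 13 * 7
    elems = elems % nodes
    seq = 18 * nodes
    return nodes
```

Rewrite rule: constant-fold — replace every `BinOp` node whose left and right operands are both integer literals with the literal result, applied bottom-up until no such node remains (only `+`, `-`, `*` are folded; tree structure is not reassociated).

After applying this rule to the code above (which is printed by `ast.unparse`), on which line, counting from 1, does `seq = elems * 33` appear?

Transformed code:
def work(seq):
    seq = 14
    handle(seq)
    seq = elems * 33
    nodes = elems // elems
    nodes = 22 - seq
    seq = 91
    elems = elems % nodes
    seq = 18 * nodes
    return nodes

4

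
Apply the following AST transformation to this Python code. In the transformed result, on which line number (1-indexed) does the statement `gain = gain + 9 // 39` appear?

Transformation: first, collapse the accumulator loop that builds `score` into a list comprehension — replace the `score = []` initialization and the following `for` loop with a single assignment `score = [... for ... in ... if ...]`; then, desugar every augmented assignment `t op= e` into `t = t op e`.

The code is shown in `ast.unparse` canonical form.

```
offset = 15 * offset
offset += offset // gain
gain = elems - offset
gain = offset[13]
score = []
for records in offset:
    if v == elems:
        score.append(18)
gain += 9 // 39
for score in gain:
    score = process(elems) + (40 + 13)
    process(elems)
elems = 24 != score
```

Transformed code:
offset = 15 * offset
offset = offset + offset // gain
gain = elems - offset
gain = offset[13]
score = [18 for records in offset if v == elems]
gain = gain + 9 // 39
for score in gain:
    score = process(elems) + (40 + 13)
    process(elems)
elems = 24 != score

6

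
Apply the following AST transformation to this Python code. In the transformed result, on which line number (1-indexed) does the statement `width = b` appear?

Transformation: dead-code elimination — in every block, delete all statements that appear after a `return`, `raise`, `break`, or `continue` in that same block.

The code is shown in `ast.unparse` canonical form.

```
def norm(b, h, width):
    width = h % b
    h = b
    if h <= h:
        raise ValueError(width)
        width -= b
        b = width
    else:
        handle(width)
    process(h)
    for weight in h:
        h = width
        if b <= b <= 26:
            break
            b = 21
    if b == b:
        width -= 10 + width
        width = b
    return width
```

15

Transformed code:
def norm(b, h, width):
    width = h % b
    h = b
    if h <= h:
        raise ValueError(width)
    else:
        handle(width)
    process(h)
    for weight in h:
        h = width
        if b <= b <= 26:
            break
    if b == b:
        width -= 10 + width
        width = b
    return width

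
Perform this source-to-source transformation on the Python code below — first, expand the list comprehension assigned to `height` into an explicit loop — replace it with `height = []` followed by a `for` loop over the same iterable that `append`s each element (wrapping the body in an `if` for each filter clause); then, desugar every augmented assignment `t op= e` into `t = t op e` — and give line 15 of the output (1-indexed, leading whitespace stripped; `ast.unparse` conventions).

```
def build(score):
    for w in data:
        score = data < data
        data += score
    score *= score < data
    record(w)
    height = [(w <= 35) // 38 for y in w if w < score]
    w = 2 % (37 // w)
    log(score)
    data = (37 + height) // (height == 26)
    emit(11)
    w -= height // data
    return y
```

Transformed code:
def build(score):
    for w in data:
        score = data < data
        data = data + score
    score = score * (score < data)
    record(w)
    height = []
    for y in w:
        if w < score:
            height.append((w <= 35) // 38)
    w = 2 % (37 // w)
    log(score)
    data = (37 + height) // (height == 26)
    emit(11)
    w = w - height // data
    return y

w = w - height // data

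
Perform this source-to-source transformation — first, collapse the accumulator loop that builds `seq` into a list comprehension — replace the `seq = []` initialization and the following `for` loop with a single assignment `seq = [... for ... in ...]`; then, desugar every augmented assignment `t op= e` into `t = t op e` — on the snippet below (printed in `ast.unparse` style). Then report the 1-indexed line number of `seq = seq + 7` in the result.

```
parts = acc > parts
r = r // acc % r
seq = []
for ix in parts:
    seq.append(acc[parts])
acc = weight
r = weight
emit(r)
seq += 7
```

7

Transformed code:
parts = acc > parts
r = r // acc % r
seq = [acc[parts] for ix in parts]
acc = weight
r = weight
emit(r)
seq = seq + 7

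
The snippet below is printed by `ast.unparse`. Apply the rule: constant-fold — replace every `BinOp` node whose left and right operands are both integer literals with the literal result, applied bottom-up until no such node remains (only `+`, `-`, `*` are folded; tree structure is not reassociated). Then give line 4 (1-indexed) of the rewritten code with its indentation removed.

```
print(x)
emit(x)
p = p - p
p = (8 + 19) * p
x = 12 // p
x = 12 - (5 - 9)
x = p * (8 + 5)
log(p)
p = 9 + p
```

Transformed code:
print(x)
emit(x)
p = p - p
p = 27 * p
x = 12 // p
x = 16
x = p * 13
log(p)
p = 9 + p

p = 27 * p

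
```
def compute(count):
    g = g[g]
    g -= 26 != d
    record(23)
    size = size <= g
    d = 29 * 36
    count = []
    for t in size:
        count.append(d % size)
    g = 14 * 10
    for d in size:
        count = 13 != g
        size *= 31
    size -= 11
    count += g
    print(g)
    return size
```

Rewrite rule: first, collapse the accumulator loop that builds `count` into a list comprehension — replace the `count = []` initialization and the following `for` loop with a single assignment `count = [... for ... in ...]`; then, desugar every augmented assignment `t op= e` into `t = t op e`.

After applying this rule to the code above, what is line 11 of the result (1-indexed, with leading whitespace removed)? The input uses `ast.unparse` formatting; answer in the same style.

size = size * 31

Transformed code:
def compute(count):
    g = g[g]
    g = g - (26 != d)
    record(23)
    size = size <= g
    d = 29 * 36
    count = [d % size for t in size]
    g = 14 * 10
    for d in size:
        count = 13 != g
        size = size * 31
    size = size - 11
    count = count + g
    print(g)
    return size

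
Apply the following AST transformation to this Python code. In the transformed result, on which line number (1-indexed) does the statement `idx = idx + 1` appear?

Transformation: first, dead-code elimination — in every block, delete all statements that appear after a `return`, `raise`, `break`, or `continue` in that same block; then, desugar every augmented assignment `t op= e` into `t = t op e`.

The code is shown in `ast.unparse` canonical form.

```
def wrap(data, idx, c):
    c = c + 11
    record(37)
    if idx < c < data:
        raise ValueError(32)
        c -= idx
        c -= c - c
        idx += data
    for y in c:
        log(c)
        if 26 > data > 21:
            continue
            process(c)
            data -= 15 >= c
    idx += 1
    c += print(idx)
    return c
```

10

Transformed code:
def wrap(data, idx, c):
    c = c + 11
    record(37)
    if idx < c < data:
        raise ValueError(32)
    for y in c:
        log(c)
        if 26 > data > 21:
            continue
    idx = idx + 1
    c = c + print(idx)
    return c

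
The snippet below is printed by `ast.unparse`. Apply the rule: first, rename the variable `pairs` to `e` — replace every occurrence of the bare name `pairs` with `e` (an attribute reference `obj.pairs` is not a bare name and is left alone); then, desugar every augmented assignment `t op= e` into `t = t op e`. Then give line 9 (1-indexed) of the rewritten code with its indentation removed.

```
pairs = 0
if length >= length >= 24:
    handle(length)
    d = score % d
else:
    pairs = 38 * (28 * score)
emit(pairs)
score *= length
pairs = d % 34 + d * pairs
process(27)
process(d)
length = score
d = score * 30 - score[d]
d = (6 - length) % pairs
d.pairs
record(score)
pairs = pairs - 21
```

Transformed code:
e = 0
if length >= length >= 24:
    handle(length)
    d = score % d
else:
    e = 38 * (28 * score)
emit(e)
score = score * length
e = d % 34 + d * e
process(27)
process(d)
length = score
d = score * 30 - score[d]
d = (6 - length) % e
d.pairs
record(score)
e = e - 21

e = d % 34 + d * e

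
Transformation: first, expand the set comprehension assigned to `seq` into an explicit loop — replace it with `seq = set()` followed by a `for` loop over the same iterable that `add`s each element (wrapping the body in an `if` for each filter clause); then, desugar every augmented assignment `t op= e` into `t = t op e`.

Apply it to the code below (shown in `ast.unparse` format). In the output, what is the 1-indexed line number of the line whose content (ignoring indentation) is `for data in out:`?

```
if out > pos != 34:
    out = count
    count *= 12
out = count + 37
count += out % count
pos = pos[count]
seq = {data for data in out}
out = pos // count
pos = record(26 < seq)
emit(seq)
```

Transformed code:
if out > pos != 34:
    out = count
    count = count * 12
out = count + 37
count = count + out % count
pos = pos[count]
seq = set()
for data in out:
    seq.add(data)
out = pos // count
pos = record(26 < seq)
emit(seq)

8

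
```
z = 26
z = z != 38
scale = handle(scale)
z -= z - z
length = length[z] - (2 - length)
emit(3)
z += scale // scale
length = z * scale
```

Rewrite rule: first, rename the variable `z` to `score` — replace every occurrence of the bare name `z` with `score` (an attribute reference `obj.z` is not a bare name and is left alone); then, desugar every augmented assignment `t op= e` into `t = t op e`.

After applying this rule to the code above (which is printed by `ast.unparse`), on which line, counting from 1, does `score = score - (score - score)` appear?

Transformed code:
score = 26
score = score != 38
scale = handle(scale)
score = score - (score - score)
length = length[score] - (2 - length)
emit(3)
score = score + scale // scale
length = score * scale

4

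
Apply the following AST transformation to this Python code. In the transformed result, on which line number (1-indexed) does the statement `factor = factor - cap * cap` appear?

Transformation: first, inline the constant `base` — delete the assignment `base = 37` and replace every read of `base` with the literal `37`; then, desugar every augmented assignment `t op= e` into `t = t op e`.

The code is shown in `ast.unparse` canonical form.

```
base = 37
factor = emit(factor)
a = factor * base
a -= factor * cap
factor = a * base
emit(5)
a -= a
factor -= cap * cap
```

Transformed code:
factor = emit(factor)
a = factor * 37
a = a - factor * cap
factor = a * 37
emit(5)
a = a - a
factor = factor - cap * cap

7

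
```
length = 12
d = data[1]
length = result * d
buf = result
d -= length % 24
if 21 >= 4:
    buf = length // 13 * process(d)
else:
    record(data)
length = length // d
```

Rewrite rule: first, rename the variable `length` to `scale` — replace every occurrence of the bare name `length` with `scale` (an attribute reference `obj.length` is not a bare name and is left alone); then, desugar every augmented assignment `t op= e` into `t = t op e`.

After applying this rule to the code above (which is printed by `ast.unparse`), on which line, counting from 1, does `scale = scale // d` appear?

10

Transformed code:
scale = 12
d = data[1]
scale = result * d
buf = result
d = d - scale % 24
if 21 >= 4:
    buf = scale // 13 * process(d)
else:
    record(data)
scale = scale // d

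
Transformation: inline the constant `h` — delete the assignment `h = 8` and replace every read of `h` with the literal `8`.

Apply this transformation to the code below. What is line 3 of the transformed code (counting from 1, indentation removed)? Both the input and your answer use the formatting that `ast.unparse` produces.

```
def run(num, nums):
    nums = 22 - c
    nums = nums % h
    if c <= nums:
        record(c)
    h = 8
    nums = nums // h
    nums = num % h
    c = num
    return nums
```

Transformed code:
def run(num, nums):
    nums = 22 - c
    nums = nums % 8
    if c <= nums:
        record(c)
    nums = nums // 8
    nums = num % 8
    c = num
    return nums

nums = nums % 8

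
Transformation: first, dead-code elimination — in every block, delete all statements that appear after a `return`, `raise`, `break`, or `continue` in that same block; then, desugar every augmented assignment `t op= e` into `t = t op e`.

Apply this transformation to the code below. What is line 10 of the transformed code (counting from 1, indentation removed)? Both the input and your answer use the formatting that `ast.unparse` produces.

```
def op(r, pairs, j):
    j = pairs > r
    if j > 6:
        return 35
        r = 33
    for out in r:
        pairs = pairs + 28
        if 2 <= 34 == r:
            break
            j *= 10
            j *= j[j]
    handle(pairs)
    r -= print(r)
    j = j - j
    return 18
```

Transformed code:
def op(r, pairs, j):
    j = pairs > r
    if j > 6:
        return 35
    for out in r:
        pairs = pairs + 28
        if 2 <= 34 == r:
            break
    handle(pairs)
    r = r - print(r)
    j = j - j
    return 18

r = r - print(r)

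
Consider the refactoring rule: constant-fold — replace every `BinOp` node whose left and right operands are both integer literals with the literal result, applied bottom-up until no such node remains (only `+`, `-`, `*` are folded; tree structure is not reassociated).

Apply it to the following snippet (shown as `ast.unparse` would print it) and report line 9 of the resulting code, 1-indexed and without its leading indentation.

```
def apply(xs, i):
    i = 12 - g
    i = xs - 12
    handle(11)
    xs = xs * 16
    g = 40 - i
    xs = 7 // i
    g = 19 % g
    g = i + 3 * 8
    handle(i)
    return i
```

Transformed code:
def apply(xs, i):
    i = 12 - g
    i = xs - 12
    handle(11)
    xs = xs * 16
    g = 40 - i
    xs = 7 // i
    g = 19 % g
    g = i + 24
    handle(i)
    return i

g = i + 24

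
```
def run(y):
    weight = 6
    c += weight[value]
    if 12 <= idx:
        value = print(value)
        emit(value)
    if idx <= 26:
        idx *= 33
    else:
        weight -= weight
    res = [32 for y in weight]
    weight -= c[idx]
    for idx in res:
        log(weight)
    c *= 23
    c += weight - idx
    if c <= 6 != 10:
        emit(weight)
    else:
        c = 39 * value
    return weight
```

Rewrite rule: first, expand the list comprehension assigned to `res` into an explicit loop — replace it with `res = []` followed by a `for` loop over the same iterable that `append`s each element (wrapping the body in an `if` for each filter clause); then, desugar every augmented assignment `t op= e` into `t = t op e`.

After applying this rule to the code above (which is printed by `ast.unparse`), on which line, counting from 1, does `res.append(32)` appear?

13

Transformed code:
def run(y):
    weight = 6
    c = c + weight[value]
    if 12 <= idx:
        value = print(value)
        emit(value)
    if idx <= 26:
        idx = idx * 33
    else:
        weight = weight - weight
    res = []
    for y in weight:
        res.append(32)
    weight = weight - c[idx]
    for idx in res:
        log(weight)
    c = c * 23
    c = c + (weight - idx)
    if c <= 6 != 10:
        emit(weight)
    else:
        c = 39 * value
    return weight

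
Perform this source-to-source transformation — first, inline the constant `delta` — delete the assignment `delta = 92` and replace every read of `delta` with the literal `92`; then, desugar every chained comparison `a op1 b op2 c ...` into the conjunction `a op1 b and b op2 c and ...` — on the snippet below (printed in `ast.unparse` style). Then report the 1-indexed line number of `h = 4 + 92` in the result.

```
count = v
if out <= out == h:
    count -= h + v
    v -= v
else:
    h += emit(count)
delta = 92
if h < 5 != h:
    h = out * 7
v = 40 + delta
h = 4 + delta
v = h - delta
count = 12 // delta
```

10

Transformed code:
count = v
if out <= out and out == h:
    count -= h + v
    v -= v
else:
    h += emit(count)
if h < 5 and 5 != h:
    h = out * 7
v = 40 + 92
h = 4 + 92
v = h - 92
count = 12 // 92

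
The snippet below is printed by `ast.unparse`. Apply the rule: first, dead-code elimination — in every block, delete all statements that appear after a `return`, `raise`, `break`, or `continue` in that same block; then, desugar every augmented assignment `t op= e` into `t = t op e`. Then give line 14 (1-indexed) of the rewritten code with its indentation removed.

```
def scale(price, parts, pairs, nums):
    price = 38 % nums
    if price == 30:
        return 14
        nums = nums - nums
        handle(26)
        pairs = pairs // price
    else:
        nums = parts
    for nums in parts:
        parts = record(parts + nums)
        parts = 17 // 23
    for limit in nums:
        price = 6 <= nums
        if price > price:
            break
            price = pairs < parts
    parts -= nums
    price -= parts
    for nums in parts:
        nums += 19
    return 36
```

Transformed code:
def scale(price, parts, pairs, nums):
    price = 38 % nums
    if price == 30:
        return 14
    else:
        nums = parts
    for nums in parts:
        parts = record(parts + nums)
        parts = 17 // 23
    for limit in nums:
        price = 6 <= nums
        if price > price:
            break
    parts = parts - nums
    price = price - parts
    for nums in parts:
        nums = nums + 19
    return 36

parts = parts - nums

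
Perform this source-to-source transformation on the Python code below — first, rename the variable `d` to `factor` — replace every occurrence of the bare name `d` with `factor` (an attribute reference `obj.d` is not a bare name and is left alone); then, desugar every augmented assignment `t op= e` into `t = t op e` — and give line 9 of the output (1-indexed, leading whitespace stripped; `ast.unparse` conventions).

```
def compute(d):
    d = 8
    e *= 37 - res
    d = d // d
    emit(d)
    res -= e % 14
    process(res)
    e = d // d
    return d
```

return factor

Transformed code:
def compute(factor):
    factor = 8
    e = e * (37 - res)
    factor = factor // factor
    emit(factor)
    res = res - e % 14
    process(res)
    e = factor // factor
    return factor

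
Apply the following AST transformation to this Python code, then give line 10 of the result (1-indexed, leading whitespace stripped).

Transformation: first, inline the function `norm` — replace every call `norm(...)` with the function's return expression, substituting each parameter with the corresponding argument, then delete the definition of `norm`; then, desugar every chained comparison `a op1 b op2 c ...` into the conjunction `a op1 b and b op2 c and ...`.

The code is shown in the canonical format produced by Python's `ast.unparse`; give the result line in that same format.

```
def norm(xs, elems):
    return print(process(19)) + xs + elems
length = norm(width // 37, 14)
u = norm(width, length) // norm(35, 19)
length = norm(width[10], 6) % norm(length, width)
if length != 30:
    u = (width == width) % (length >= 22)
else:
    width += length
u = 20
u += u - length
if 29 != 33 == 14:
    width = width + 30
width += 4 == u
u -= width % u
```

if 29 != 33 and 33 == 14:

Transformed code:
length = print(process(19)) + width // 37 + 14
u = (print(process(19)) + width + length) // (print(process(19)) + 35 + 19)
length = (print(process(19)) + width[10] + 6) % (print(process(19)) + length + width)
if length != 30:
    u = (width == width) % (length >= 22)
else:
    width += length
u = 20
u += u - length
if 29 != 33 and 33 == 14:
    width = width + 30
width += 4 == u
u -= width % u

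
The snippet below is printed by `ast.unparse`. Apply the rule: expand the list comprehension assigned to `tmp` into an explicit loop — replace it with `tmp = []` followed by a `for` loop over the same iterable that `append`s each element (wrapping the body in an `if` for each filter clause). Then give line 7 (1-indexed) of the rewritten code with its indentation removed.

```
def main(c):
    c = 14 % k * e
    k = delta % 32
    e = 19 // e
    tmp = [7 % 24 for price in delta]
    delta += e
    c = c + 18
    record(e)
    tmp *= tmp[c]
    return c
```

Transformed code:
def main(c):
    c = 14 % k * e
    k = delta % 32
    e = 19 // e
    tmp = []
    for price in delta:
        tmp.append(7 % 24)
    delta += e
    c = c + 18
    record(e)
    tmp *= tmp[c]
    return c

tmp.append(7 % 24)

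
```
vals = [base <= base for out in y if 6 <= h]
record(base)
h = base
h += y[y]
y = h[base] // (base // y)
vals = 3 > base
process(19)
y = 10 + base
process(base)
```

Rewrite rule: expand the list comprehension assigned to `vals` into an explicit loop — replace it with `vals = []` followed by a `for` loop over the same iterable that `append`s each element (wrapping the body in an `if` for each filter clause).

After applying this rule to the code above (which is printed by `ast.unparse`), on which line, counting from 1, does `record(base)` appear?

Transformed code:
vals = []
for out in y:
    if 6 <= h:
        vals.append(base <= base)
record(base)
h = base
h += y[y]
y = h[base] // (base // y)
vals = 3 > base
process(19)
y = 10 + base
process(base)

5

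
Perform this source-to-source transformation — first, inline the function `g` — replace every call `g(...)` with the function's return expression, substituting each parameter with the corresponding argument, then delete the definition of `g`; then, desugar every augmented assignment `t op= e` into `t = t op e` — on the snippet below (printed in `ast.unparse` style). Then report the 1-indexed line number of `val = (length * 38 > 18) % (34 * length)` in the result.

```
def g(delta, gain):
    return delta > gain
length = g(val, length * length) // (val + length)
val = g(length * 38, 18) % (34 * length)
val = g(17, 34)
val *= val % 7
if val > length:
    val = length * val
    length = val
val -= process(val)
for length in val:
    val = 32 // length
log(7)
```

2

Transformed code:
length = (val > length * length) // (val + length)
val = (length * 38 > 18) % (34 * length)
val = 17 > 34
val = val * (val % 7)
if val > length:
    val = length * val
    length = val
val = val - process(val)
for length in val:
    val = 32 // length
log(7)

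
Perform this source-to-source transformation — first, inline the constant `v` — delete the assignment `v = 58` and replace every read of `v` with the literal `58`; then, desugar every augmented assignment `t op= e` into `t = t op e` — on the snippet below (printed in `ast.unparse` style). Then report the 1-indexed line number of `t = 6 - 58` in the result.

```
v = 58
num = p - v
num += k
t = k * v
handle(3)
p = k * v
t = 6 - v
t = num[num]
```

Transformed code:
num = p - 58
num = num + k
t = k * 58
handle(3)
p = k * 58
t = 6 - 58
t = num[num]

6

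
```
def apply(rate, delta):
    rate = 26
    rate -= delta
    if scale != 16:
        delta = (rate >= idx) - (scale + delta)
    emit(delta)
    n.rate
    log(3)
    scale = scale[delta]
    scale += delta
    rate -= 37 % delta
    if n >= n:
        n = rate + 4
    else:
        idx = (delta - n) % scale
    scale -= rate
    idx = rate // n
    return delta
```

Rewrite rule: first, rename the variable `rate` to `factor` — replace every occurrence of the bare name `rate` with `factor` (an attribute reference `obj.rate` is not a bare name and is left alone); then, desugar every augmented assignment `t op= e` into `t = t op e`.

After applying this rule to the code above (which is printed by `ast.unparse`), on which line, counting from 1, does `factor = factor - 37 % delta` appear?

Transformed code:
def apply(factor, delta):
    factor = 26
    factor = factor - delta
    if scale != 16:
        delta = (factor >= idx) - (scale + delta)
    emit(delta)
    n.rate
    log(3)
    scale = scale[delta]
    scale = scale + delta
    factor = factor - 37 % delta
    if n >= n:
        n = factor + 4
    else:
        idx = (delta - n) % scale
    scale = scale - factor
    idx = factor // n
    return delta

11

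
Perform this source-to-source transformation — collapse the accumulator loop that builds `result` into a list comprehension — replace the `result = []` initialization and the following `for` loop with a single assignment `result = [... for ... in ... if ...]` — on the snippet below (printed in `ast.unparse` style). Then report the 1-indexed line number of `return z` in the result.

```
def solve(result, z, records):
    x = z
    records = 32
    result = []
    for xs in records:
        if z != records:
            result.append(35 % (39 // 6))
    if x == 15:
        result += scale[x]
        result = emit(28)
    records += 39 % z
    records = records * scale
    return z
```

10

Transformed code:
def solve(result, z, records):
    x = z
    records = 32
    result = [35 % (39 // 6) for xs in records if z != records]
    if x == 15:
        result += scale[x]
        result = emit(28)
    records += 39 % z
    records = records * scale
    return z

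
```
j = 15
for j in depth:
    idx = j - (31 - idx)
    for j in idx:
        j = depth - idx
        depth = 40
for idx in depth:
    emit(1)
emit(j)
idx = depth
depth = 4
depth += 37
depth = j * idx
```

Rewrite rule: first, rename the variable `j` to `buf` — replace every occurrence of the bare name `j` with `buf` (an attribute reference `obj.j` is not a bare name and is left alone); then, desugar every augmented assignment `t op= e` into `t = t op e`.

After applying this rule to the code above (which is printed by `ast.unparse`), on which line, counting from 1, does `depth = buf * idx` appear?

13

Transformed code:
buf = 15
for buf in depth:
    idx = buf - (31 - idx)
    for buf in idx:
        buf = depth - idx
        depth = 40
for idx in depth:
    emit(1)
emit(buf)
idx = depth
depth = 4
depth = depth + 37
depth = buf * idx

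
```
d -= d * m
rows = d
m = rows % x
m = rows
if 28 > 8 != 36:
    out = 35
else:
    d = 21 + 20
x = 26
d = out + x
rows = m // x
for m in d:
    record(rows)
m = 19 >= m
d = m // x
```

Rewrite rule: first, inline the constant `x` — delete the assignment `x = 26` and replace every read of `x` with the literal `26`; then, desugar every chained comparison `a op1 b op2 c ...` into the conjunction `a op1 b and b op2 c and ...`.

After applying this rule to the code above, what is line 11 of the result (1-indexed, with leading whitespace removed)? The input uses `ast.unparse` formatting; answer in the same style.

Transformed code:
d -= d * m
rows = d
m = rows % 26
m = rows
if 28 > 8 and 8 != 36:
    out = 35
else:
    d = 21 + 20
d = out + 26
rows = m // 26
for m in d:
    record(rows)
m = 19 >= m
d = m // 26

for m in d:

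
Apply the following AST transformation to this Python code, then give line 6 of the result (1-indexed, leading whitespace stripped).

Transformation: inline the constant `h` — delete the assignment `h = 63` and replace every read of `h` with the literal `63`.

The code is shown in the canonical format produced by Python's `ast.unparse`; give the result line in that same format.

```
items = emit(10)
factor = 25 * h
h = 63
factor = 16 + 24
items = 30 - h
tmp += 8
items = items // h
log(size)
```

items = items // 63

Transformed code:
items = emit(10)
factor = 25 * 63
factor = 16 + 24
items = 30 - 63
tmp += 8
items = items // 63
log(size)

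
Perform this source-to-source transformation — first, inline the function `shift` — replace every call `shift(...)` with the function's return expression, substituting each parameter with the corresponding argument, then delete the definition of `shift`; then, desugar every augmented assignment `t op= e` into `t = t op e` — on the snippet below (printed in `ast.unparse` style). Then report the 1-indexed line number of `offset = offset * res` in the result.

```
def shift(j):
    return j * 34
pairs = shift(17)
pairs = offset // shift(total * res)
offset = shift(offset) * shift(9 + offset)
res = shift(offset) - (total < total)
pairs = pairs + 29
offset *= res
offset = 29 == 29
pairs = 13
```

6

Transformed code:
pairs = 17 * 34
pairs = offset // (total * res * 34)
offset = offset * 34 * ((9 + offset) * 34)
res = offset * 34 - (total < total)
pairs = pairs + 29
offset = offset * res
offset = 29 == 29
pairs = 13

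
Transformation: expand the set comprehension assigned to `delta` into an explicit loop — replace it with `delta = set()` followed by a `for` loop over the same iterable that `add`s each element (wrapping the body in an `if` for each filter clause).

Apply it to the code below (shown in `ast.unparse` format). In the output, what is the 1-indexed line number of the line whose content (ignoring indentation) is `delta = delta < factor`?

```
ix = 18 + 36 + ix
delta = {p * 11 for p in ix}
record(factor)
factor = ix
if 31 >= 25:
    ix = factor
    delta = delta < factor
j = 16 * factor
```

9

Transformed code:
ix = 18 + 36 + ix
delta = set()
for p in ix:
    delta.add(p * 11)
record(factor)
factor = ix
if 31 >= 25:
    ix = factor
    delta = delta < factor
j = 16 * factor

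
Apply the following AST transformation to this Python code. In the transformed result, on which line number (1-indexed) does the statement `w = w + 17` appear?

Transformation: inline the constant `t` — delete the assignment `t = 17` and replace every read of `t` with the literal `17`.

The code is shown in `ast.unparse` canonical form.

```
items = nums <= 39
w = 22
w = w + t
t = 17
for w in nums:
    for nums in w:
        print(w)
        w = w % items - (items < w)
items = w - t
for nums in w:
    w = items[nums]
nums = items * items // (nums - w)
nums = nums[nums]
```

Transformed code:
items = nums <= 39
w = 22
w = w + 17
for w in nums:
    for nums in w:
        print(w)
        w = w % items - (items < w)
items = w - 17
for nums in w:
    w = items[nums]
nums = items * items // (nums - w)
nums = nums[nums]

3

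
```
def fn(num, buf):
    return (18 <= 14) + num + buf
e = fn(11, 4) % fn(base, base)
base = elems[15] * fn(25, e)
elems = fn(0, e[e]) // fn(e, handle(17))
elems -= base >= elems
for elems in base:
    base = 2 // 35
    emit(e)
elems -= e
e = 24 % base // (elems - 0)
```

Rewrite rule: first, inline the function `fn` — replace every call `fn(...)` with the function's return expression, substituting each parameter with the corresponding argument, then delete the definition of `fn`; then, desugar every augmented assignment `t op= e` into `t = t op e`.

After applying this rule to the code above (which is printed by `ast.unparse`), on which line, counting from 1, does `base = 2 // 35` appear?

6

Transformed code:
e = ((18 <= 14) + 11 + 4) % ((18 <= 14) + base + base)
base = elems[15] * ((18 <= 14) + 25 + e)
elems = ((18 <= 14) + 0 + e[e]) // ((18 <= 14) + e + handle(17))
elems = elems - (base >= elems)
for elems in base:
    base = 2 // 35
    emit(e)
elems = elems - e
e = 24 % base // (elems - 0)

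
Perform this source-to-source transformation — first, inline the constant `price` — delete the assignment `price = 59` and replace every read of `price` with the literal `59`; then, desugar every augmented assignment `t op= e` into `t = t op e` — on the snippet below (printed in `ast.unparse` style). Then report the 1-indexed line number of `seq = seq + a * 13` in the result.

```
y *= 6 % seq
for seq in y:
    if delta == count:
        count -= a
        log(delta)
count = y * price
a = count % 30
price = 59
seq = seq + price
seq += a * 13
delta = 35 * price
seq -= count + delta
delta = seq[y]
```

9

Transformed code:
y = y * (6 % seq)
for seq in y:
    if delta == count:
        count = count - a
        log(delta)
count = y * 59
a = count % 30
seq = seq + 59
seq = seq + a * 13
delta = 35 * 59
seq = seq - (count + delta)
delta = seq[y]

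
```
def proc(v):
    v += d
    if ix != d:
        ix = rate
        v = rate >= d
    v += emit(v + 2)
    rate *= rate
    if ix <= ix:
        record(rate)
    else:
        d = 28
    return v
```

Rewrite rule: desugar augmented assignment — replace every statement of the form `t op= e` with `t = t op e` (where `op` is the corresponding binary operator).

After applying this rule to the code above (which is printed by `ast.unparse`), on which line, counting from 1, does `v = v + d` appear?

Transformed code:
def proc(v):
    v = v + d
    if ix != d:
        ix = rate
        v = rate >= d
    v = v + emit(v + 2)
    rate = rate * rate
    if ix <= ix:
        record(rate)
    else:
        d = 28
    return v

2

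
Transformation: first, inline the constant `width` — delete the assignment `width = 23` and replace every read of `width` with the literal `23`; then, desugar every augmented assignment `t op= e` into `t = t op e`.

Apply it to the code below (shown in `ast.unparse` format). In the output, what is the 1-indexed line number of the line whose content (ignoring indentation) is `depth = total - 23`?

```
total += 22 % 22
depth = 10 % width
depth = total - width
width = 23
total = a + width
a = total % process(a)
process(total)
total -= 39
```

3

Transformed code:
total = total + 22 % 22
depth = 10 % 23
depth = total - 23
total = a + 23
a = total % process(a)
process(total)
total = total - 39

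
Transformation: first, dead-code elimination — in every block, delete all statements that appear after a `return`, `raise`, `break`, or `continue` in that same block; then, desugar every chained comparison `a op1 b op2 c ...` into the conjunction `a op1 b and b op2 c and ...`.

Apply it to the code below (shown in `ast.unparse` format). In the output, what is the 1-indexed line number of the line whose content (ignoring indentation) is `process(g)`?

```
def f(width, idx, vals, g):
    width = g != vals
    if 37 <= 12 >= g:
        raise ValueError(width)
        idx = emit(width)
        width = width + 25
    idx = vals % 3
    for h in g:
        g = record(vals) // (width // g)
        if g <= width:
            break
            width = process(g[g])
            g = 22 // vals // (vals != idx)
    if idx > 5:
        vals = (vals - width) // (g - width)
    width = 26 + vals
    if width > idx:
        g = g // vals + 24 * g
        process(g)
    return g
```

15

Transformed code:
def f(width, idx, vals, g):
    width = g != vals
    if 37 <= 12 and 12 >= g:
        raise ValueError(width)
    idx = vals % 3
    for h in g:
        g = record(vals) // (width // g)
        if g <= width:
            break
    if idx > 5:
        vals = (vals - width) // (g - width)
    width = 26 + vals
    if width > idx:
        g = g // vals + 24 * g
        process(g)
    return g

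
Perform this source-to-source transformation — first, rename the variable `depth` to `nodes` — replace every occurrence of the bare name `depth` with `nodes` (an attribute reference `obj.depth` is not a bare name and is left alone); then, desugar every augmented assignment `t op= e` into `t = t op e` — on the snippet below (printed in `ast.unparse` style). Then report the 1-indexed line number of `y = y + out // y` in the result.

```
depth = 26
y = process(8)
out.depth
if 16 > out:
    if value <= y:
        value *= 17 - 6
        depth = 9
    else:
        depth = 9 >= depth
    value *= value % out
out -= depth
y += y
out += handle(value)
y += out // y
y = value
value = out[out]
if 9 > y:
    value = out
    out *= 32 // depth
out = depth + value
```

14

Transformed code:
nodes = 26
y = process(8)
out.depth
if 16 > out:
    if value <= y:
        value = value * (17 - 6)
        nodes = 9
    else:
        nodes = 9 >= nodes
    value = value * (value % out)
out = out - nodes
y = y + y
out = out + handle(value)
y = y + out // y
y = value
value = out[out]
if 9 > y:
    value = out
    out = out * (32 // nodes)
out = nodes + value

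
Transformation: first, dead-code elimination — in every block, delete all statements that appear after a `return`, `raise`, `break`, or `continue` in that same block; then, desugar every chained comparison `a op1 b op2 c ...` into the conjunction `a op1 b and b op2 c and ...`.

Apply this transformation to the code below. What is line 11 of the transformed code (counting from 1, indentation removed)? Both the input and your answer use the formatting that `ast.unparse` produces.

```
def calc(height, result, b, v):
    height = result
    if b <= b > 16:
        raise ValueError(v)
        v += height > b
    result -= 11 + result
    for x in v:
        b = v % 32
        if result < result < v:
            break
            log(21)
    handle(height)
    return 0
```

Transformed code:
def calc(height, result, b, v):
    height = result
    if b <= b and b > 16:
        raise ValueError(v)
    result -= 11 + result
    for x in v:
        b = v % 32
        if result < result and result < v:
            break
    handle(height)
    return 0

return 0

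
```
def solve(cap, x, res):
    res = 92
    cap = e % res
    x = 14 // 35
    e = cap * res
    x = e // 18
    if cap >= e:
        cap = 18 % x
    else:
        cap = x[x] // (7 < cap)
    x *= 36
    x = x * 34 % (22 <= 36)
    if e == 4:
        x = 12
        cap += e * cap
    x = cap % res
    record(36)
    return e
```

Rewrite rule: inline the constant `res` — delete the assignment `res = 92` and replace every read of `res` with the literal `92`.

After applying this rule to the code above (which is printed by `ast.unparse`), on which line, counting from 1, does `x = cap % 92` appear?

15

Transformed code:
def solve(cap, x, res):
    cap = e % 92
    x = 14 // 35
    e = cap * 92
    x = e // 18
    if cap >= e:
        cap = 18 % x
    else:
        cap = x[x] // (7 < cap)
    x *= 36
    x = x * 34 % (22 <= 36)
    if e == 4:
        x = 12
        cap += e * cap
    x = cap % 92
    record(36)
    return e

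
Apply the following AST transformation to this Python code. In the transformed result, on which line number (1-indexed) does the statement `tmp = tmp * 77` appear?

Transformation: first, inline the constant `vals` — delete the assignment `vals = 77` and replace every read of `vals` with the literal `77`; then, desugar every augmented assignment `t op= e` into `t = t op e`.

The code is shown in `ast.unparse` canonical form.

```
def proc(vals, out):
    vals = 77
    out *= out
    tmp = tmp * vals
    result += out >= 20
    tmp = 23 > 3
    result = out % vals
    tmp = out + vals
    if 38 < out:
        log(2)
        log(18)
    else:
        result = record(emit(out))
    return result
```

Transformed code:
def proc(vals, out):
    out = out * out
    tmp = tmp * 77
    result = result + (out >= 20)
    tmp = 23 > 3
    result = out % 77
    tmp = out + 77
    if 38 < out:
        log(2)
        log(18)
    else:
        result = record(emit(out))
    return result

3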